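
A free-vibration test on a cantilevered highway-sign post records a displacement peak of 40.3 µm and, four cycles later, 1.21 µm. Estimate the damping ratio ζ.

0.138

Logarithmic decrement δ = (1/n)·ln(x₀/x_n) = (1/4)·ln(40.3/1.21) = (1/4)·ln(33.31) = 0.8764.
ζ = δ/√(4π² + δ²) = 0.8764/√(39.48 + 0.768) = 0.8764/6.344 = 0.1382.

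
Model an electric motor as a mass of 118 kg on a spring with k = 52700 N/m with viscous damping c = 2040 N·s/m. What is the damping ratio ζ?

ω_n = √(k/m) = √(52700/118) = 21.13 rad/s.
Critical damping c_c = 2√(k·m) = 2√(52700 × 118) = 4987 N·s/m, so ζ = c/c_c = 2040/4987 = 0.4090.

0.409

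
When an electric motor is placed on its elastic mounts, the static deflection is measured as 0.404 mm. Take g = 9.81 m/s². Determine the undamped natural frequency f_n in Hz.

ω_n = √(g/δ_st) = √(9.81/0.000404) = √24280 = 155.8 rad/s.
f_n = ω_n/(2π) = 155.8/6.283 = 24.80 Hz.

24.8 Hz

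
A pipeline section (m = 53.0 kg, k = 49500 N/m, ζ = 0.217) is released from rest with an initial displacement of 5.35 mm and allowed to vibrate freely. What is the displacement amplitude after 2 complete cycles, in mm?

0.327 mm

Logarithmic decrement δ = 2πζ/√(1 − ζ²) = 2π × 0.2170/√(1 − 0.0471) = 1.397.
After n cycles, x_n/x₀ = e^(−nδ), so x_2 = 5.35 × e^(−2 × 1.397) = 5.35 × 0.06121 = 0.3275 mm.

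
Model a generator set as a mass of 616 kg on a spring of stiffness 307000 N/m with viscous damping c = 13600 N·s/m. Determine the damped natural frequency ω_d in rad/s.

ω_n = √(k/m) = √(307000/616) = 22.32 rad/s.
Critical damping c_c = 2√(k·m) = 2√(307000 × 616) = 27500 N·s/m, so ζ = c/c_c = 13600/27500 = 0.4945.
ω_d = ω_n√(1 − ζ²) = 22.32 × √(1 − 0.245) = 19.40 rad/s.

19.4 rad/s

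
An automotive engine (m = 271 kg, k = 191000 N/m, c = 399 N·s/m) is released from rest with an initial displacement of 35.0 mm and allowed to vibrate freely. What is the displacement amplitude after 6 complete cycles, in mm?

12.3 mm

ζ = c/(2√(km)) = 399/(2√(191000 × 271)) = 399/14390 = 0.02773.
Logarithmic decrement δ = 2πζ/√(1 − ζ²) = 2π × 0.02773/√(1 − 0.000769) = 0.1743.
After n cycles, x_n/x₀ = e^(−nδ), so x_6 = 35.0 × e^(−6 × 0.1743) = 35.0 × 0.3514 = 12.30 mm.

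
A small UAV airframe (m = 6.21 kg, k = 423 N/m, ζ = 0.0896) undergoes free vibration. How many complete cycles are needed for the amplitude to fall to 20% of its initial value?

3 cycles

Logarithmic decrement δ = 2πζ/√(1 − ζ²) = 2π × 0.08960/√(1 − 0.00803) = 0.5652.
x_n/x₀ = e^(−nδ) ≤ 0.2; take ln: n ≥ ln(1/0.2)/δ = 1.609/0.5652 = 2.847.
So 3 complete cycles are required.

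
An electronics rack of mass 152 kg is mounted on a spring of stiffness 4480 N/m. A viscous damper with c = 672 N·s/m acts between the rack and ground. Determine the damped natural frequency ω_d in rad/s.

4.96 rad/s

ω_n = √(k/m) = √(4480/152) = 5.429 rad/s.
Critical damping c_c = 2√(k·m) = 2√(4480 × 152) = 1650 N·s/m, so ζ = c/c_c = 672/1650 = 0.4072.
ω_d = ω_n√(1 − ζ²) = 5.429 × √(1 − 0.166) = 4.959 rad/s.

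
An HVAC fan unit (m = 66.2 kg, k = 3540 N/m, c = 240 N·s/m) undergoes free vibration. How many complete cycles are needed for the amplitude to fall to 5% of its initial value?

2 cycles

ζ = c/(2√(km)) = 240/(2√(3540 × 66.2)) = 240/968.2 = 0.2479.
Logarithmic decrement δ = 2πζ/√(1 − ζ²) = 2π × 0.2479/√(1 − 0.0614) = 1.608.
x_n/x₀ = e^(−nδ) ≤ 0.05; take ln: n ≥ ln(1/0.05)/δ = 2.996/1.608 = 1.863.
So 2 complete cycles are required.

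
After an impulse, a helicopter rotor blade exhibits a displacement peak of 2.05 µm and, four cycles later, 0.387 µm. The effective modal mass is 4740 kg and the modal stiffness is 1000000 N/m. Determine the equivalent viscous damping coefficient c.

Logarithmic decrement δ = (1/n)·ln(x₀/x_n) = (1/4)·ln(2.05/0.387) = (1/4)·ln(5.297) = 0.4168.
ζ = δ/√(4π² + δ²) = 0.4168/√(39.48 + 0.174) = 0.4168/6.297 = 0.06619.
c = ζ · 2√(km) = 0.06619 × 2√(1000000 × 4740) = 0.06619 × 137700 = 9114 N·s/m.

9110 N·s/m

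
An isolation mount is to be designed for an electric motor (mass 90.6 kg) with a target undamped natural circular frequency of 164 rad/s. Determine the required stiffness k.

k = m·ω_n² = 90.6 × 164.0² = 90.6 × 26900 = 2437000 N/m.

2440000 N/m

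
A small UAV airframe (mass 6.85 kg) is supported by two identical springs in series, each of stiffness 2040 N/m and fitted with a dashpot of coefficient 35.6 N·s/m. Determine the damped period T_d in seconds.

Series springs: 1/k_eq = 2/2040, so k_eq = 2040/2 = 1020 N/m.
ω_n = √(k_eq/m) = √(1020/6.85) = 12.20 rad/s.
Critical damping c_c = 2√(k_eq·m) = 2√(1020 × 6.85) = 167.2 N·s/m, so ζ = c/c_c = 35.6/167.2 = 0.2129.
ω_d = ω_n√(1 − ζ²) = 12.20 × √(1 − 0.0453) = 11.92 rad/s.
T_d = 2π/ω_d = 0.5270 s.

0.527 s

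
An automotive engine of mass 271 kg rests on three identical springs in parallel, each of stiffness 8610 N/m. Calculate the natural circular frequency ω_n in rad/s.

9.76 rad/s

Parallel springs add: k_eq = 3 × 8610 = 25830 N/m.
ω_n = √(k_eq/m) = √(25830/271) = √95.31 = 9.763 rad/s.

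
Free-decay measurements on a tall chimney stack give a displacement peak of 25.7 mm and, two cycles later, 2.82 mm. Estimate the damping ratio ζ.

0.173

Logarithmic decrement δ = (1/n)·ln(x₀/x_n) = (1/2)·ln(25.7/2.82) = (1/2)·ln(9.113) = 1.105.
ζ = δ/√(4π² + δ²) = 1.105/√(39.48 + 1.22) = 1.105/6.380 = 0.1732.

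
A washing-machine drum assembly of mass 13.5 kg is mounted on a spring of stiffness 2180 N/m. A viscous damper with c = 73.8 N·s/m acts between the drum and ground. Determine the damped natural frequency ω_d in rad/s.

ω_n = √(k/m) = √(2180/13.5) = 12.71 rad/s.
Critical damping c_c = 2√(k·m) = 2√(2180 × 13.5) = 343.1 N·s/m, so ζ = c/c_c = 73.8/343.1 = 0.2151.
ω_d = ω_n√(1 − ζ²) = 12.71 × √(1 − 0.0463) = 12.41 rad/s.

12.4 rad/s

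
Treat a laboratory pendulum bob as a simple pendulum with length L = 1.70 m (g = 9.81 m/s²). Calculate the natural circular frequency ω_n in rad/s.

2.40 rad/s

For a simple pendulum ω_n = √(g/L) = √(9.81/1.70) = √5.771 = 2.402 rad/s.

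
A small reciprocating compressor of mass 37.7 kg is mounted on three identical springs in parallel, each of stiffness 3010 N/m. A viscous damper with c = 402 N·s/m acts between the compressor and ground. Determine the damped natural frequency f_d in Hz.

2.31 Hz

Parallel springs add: k_eq = 3 × 3010 = 9030 N/m.
ω_n = √(k_eq/m) = √(9030/37.7) = 15.48 rad/s.
Critical damping c_c = 2√(k_eq·m) = 2√(9030 × 37.7) = 1167 N·s/m, so ζ = c/c_c = 402/1167 = 0.3445.
ω_d = ω_n√(1 − ζ²) = 15.48 × √(1 − 0.119) = 14.53 rad/s.
f_d = ω_d/(2π) = 2.312 Hz.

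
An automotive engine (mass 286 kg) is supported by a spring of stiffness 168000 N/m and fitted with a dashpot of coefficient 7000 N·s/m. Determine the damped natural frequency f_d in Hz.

ω_n = √(k/m) = √(168000/286) = 24.24 rad/s.
Critical damping c_c = 2√(k·m) = 2√(168000 × 286) = 13860 N·s/m, so ζ = c/c_c = 7000/13860 = 0.5049.
ω_d = ω_n√(1 − ζ²) = 24.24 × √(1 − 0.255) = 20.92 rad/s.
f_d = ω_d/(2π) = 3.330 Hz.

3.33 Hz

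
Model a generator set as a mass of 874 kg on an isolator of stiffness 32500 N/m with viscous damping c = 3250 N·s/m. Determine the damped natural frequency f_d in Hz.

ω_n = √(k/m) = √(32500/874) = 6.098 rad/s.
Critical damping c_c = 2√(k·m) = 2√(32500 × 874) = 10660 N·s/m, so ζ = c/c_c = 3250/10660 = 0.3049.
ω_d = ω_n√(1 − ζ²) = 6.098 × √(1 − 0.0930) = 5.808 rad/s.
f_d = ω_d/(2π) = 0.9243 Hz.

0.924 Hz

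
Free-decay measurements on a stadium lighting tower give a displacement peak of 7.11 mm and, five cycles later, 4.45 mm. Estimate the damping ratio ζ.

0.0149

Logarithmic decrement δ = (1/n)·ln(x₀/x_n) = (1/5)·ln(7.11/4.45) = (1/5)·ln(1.598) = 0.09372.
ζ = δ/√(4π² + δ²) = 0.09372/√(39.48 + 0.00878) = 0.09372/6.284 = 0.01491.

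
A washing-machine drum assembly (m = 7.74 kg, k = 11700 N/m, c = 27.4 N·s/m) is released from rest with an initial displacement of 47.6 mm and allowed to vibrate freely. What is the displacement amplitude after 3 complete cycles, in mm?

ζ = c/(2√(km)) = 27.4/(2√(11700 × 7.74)) = 27.4/601.9 = 0.04553.
Logarithmic decrement δ = 2πζ/√(1 − ζ²) = 2π × 0.04553/√(1 − 0.00207) = 0.2863.
After n cycles, x_n/x₀ = e^(−nδ), so x_3 = 47.6 × e^(−3 × 0.2863) = 47.6 × 0.4236 = 20.16 mm.

20.2 mm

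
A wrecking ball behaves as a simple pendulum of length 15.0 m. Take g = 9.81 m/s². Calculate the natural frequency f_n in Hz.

For a simple pendulum ω_n = √(g/L) = √(9.81/15.0) = √0.6540 = 0.8087 rad/s.
f_n = ω_n/(2π) = 0.8087/6.283 = 0.1287 Hz.

0.129 Hz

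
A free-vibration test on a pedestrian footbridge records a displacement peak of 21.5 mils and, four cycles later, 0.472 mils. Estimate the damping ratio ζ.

0.150

Logarithmic decrement δ = (1/n)·ln(x₀/x_n) = (1/4)·ln(21.5/0.472) = (1/4)·ln(45.55) = 0.9547.
ζ = δ/√(4π² + δ²) = 0.9547/√(39.48 + 0.911) = 0.9547/6.355 = 0.1502.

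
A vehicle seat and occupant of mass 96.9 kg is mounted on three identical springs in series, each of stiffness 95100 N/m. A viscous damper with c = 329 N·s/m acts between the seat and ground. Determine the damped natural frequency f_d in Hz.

Series springs: 1/k_eq = 3/95100, so k_eq = 95100/3 = 31700 N/m.
ω_n = √(k_eq/m) = √(31700/96.9) = 18.09 rad/s.
Critical damping c_c = 2√(k_eq·m) = 2√(31700 × 96.9) = 3505 N·s/m, so ζ = c/c_c = 329/3505 = 0.09386.
ω_d = ω_n√(1 − ζ²) = 18.09 × √(1 − 0.00881) = 18.01 rad/s.
f_d = ω_d/(2π) = 2.866 Hz.

2.87 Hz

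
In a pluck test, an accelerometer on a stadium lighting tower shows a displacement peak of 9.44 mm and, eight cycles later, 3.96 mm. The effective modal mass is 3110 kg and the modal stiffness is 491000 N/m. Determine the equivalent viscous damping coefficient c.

1350 N·s/m

Logarithmic decrement δ = (1/n)·ln(x₀/x_n) = (1/8)·ln(9.44/3.96) = (1/8)·ln(2.384) = 0.1086.
ζ = δ/√(4π² + δ²) = 0.1086/√(39.48 + 0.0118) = 0.1086/6.284 = 0.01728.
c = ζ · 2√(km) = 0.01728 × 2√(491000 × 3110) = 0.01728 × 78150 = 1350 N·s/m.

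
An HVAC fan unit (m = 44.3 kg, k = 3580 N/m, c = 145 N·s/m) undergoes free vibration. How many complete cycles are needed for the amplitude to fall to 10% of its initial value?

2 cycles

ζ = c/(2√(km)) = 145/(2√(3580 × 44.3)) = 145/796.5 = 0.1821.
Logarithmic decrement δ = 2πζ/√(1 − ζ²) = 2π × 0.1821/√(1 − 0.0331) = 1.163.
x_n/x₀ = e^(−nδ) ≤ 0.1; take ln: n ≥ ln(1/0.1)/δ = 2.303/1.163 = 1.979.
So 2 complete cycles are required.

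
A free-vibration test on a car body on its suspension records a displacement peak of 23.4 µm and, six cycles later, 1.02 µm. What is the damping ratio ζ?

0.0828

Logarithmic decrement δ = (1/n)·ln(x₀/x_n) = (1/6)·ln(23.4/1.02) = (1/6)·ln(22.94) = 0.5222.
ζ = δ/√(4π² + δ²) = 0.5222/√(39.48 + 0.273) = 0.5222/6.305 = 0.08282.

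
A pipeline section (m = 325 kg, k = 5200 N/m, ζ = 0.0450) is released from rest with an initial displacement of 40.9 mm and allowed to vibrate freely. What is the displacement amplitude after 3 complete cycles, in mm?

17.5 mm

Logarithmic decrement δ = 2πζ/√(1 − ζ²) = 2π × 0.04500/√(1 − 0.00202) = 0.2830.
After n cycles, x_n/x₀ = e^(−nδ), so x_3 = 40.9 × e^(−3 × 0.2830) = 40.9 × 0.4278 = 17.50 mm.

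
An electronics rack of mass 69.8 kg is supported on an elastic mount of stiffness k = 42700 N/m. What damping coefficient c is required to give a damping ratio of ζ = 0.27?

c_c = 2√(k·m) = 2√(42700 × 69.8) = 3453 N·s/m.
c = ζ·c_c = 0.27 × 3453 = 932.3 N·s/m.

932 N·s/m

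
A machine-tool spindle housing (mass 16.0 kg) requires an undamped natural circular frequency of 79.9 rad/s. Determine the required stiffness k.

102000 N/m

k = m·ω_n² = 16.0 × 79.90² = 16.0 × 6384 = 102100 N/m.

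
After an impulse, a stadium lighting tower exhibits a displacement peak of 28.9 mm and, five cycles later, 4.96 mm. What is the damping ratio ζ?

0.0560

Logarithmic decrement δ = (1/n)·ln(x₀/x_n) = (1/5)·ln(28.9/4.96) = (1/5)·ln(5.827) = 0.3525.
ζ = δ/√(4π² + δ²) = 0.3525/√(39.48 + 0.124) = 0.3525/6.293 = 0.05601.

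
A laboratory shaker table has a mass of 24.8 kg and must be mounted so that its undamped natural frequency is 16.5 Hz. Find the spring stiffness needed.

267000 N/m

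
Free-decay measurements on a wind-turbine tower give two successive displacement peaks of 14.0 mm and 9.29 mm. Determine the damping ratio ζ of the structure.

0.0651

Logarithmic decrement δ = (1/n)·ln(x₀/x_n) = (1/1)·ln(14.0/9.29) = (1/1)·ln(1.507) = 0.4101.
ζ = δ/√(4π² + δ²) = 0.4101/√(39.48 + 0.168) = 0.4101/6.297 = 0.06513.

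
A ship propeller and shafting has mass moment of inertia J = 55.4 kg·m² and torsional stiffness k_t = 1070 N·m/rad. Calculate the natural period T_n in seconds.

ω_n = √(k_t/J) = √(1070/55.4) = √19.31 = 4.395 rad/s.
T_n = 2π/ω_n = 6.283/4.395 = 1.430 s.

1.43 s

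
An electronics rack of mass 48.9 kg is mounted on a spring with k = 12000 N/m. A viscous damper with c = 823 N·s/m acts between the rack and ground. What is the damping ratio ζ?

ω_n = √(k/m) = √(12000/48.9) = 15.67 rad/s.
Critical damping c_c = 2√(k·m) = 2√(12000 × 48.9) = 1532 N·s/m, so ζ = c/c_c = 823/1532 = 0.5372.

0.537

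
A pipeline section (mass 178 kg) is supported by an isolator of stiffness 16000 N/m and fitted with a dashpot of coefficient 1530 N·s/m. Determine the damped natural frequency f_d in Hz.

ω_n = √(k/m) = √(16000/178) = 9.481 rad/s.
Critical damping c_c = 2√(k·m) = 2√(16000 × 178) = 3375 N·s/m, so ζ = c/c_c = 1530/3375 = 0.4533.
ω_d = ω_n√(1 − ζ²) = 9.481 × √(1 − 0.205) = 8.451 rad/s.
f_d = ω_d/(2π) = 1.345 Hz.

1.34 Hz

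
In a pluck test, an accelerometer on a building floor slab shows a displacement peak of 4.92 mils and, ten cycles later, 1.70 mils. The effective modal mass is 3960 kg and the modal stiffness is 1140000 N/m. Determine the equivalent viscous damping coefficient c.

Logarithmic decrement δ = (1/n)·ln(x₀/x_n) = (1/10)·ln(4.92/1.70) = (1/10)·ln(2.894) = 0.1063.
ζ = δ/√(4π² + δ²) = 0.1063/√(39.48 + 0.0113) = 0.1063/6.284 = 0.01691.
c = ζ · 2√(km) = 0.01691 × 2√(1140000 × 3960) = 0.01691 × 134400 = 2272 N·s/m.

2270 N·s/m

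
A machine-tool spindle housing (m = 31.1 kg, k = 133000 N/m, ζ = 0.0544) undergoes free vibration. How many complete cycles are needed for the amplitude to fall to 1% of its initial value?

Logarithmic decrement δ = 2πζ/√(1 − ζ²) = 2π × 0.05440/√(1 − 0.00296) = 0.3423.
x_n/x₀ = e^(−nδ) ≤ 0.01; take ln: n ≥ ln(1/0.01)/δ = 4.605/0.3423 = 13.45.
So 14 complete cycles are required.

14 cycles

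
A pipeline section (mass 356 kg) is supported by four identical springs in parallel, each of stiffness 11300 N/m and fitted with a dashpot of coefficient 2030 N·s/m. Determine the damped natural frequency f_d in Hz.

1.73 Hz

Parallel springs add: k_eq = 4 × 11300 = 45200 N/m.
ω_n = √(k_eq/m) = √(45200/356) = 11.27 rad/s.
Critical damping c_c = 2√(k_eq·m) = 2√(45200 × 356) = 8023 N·s/m, so ζ = c/c_c = 2030/8023 = 0.2530.
ω_d = ω_n√(1 − ζ²) = 11.27 × √(1 − 0.0640) = 10.90 rad/s.
f_d = ω_d/(2π) = 1.735 Hz.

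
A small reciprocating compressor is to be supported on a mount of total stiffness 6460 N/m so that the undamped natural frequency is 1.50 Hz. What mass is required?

72.7 kg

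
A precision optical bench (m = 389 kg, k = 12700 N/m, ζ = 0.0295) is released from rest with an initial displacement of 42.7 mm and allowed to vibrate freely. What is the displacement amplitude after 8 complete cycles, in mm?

Logarithmic decrement δ = 2πζ/√(1 − ζ²) = 2π × 0.02950/√(1 − 0.000870) = 0.1854.
After n cycles, x_n/x₀ = e^(−nδ), so x_8 = 42.7 × e^(−8 × 0.1854) = 42.7 × 0.2268 = 9.686 mm.

9.69 mm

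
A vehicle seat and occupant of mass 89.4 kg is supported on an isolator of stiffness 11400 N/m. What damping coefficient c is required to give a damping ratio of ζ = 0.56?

c_c = 2√(k·m) = 2√(11400 × 89.4) = 2019 N·s/m.
c = ζ·c_c = 0.56 × 2019 = 1131 N·s/m.

1130 N·s/m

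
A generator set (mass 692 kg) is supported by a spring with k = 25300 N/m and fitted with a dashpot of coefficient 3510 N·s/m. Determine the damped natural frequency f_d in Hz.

ω_n = √(k/m) = √(25300/692) = 6.047 rad/s.
Critical damping c_c = 2√(k·m) = 2√(25300 × 692) = 8368 N·s/m, so ζ = c/c_c = 3510/8368 = 0.4194.
ω_d = ω_n√(1 − ζ²) = 6.047 × √(1 − 0.176) = 5.489 rad/s.
f_d = ω_d/(2π) = 0.8736 Hz.

0.874 Hz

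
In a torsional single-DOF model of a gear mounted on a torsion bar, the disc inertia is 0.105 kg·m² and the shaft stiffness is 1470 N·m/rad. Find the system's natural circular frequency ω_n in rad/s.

ω_n = √(k_t/J) = √(1470/0.105) = √14000 = 118.3 rad/s.

118 rad/s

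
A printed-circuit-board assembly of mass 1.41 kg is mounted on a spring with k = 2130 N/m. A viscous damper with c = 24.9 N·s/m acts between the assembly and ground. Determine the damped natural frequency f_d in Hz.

ω_n = √(k/m) = √(2130/1.41) = 38.87 rad/s.
Critical damping c_c = 2√(k·m) = 2√(2130 × 1.41) = 109.6 N·s/m, so ζ = c/c_c = 24.9/109.6 = 0.2272.
ω_d = ω_n√(1 − ζ²) = 38.87 × √(1 − 0.0516) = 37.85 rad/s.
f_d = ω_d/(2π) = 6.024 Hz.

6.02 Hz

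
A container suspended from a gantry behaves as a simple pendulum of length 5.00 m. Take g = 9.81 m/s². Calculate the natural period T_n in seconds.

4.49 s

For a simple pendulum ω_n = √(g/L) = √(9.81/5.00) = √1.962 = 1.401 rad/s.
T_n = 2π/ω_n = 6.283/1.401 = 4.486 s.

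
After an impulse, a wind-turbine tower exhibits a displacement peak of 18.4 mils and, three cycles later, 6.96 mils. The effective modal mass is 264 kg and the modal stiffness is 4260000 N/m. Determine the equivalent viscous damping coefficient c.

3450 N·s/m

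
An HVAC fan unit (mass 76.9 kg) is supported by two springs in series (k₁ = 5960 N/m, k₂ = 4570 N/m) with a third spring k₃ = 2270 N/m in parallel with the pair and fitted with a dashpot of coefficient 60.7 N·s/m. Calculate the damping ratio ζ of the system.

Series pair: k_s = k₁k₂/(k₁+k₂) = (5960)(4570)/(5960 + 4570) = 2587 N/m. In parallel with k₃: k_eq = 2587 + 2270 = 4857 N/m.
ω_n = √(k_eq/m) = √(4857/76.9) = 7.947 rad/s.
Critical damping c_c = 2√(k_eq·m) = 2√(4857 × 76.9) = 1222 N·s/m, so ζ = c/c_c = 60.7/1222 = 0.04966.

0.0497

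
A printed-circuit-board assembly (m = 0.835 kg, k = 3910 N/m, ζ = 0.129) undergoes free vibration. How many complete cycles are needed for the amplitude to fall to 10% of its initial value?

3 cycles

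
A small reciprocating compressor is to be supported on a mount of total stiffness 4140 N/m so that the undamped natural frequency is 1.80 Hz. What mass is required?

32.4 kg

ω_n = 2πf_n = 2π × 1.80 = 11.31 rad/s.
m = k/ω_n² = 4140/11.31² = 4140/127.9 = 32.37 kg.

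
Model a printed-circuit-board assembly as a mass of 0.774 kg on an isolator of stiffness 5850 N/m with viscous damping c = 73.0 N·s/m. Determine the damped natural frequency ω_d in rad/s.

73.0 rad/s

ω_n = √(k/m) = √(5850/0.774) = 86.94 rad/s.
Critical damping c_c = 2√(k·m) = 2√(5850 × 0.774) = 134.6 N·s/m, so ζ = c/c_c = 73.0/134.6 = 0.5424.
ω_d = ω_n√(1 − ζ²) = 86.94 × √(1 − 0.294) = 73.04 rad/s.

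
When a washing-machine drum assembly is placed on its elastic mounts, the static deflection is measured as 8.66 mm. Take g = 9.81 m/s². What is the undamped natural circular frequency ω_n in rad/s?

ω_n = √(g/δ_st) = √(9.81/0.00866) = √1133 = 33.66 rad/s.

33.7 rad/s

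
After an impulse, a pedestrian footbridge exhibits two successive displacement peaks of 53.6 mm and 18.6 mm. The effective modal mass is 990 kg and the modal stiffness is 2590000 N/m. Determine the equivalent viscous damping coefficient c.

16800 N·s/m

Logarithmic decrement δ = (1/n)·ln(x₀/x_n) = (1/1)·ln(53.6/18.6) = (1/1)·ln(2.882) = 1.058.
ζ = δ/√(4π² + δ²) = 1.058/√(39.48 + 1.12) = 1.058/6.372 = 0.1661.
c = ζ · 2√(km) = 0.1661 × 2√(2590000 × 990) = 0.1661 × 101300 = 16820 N·s/m.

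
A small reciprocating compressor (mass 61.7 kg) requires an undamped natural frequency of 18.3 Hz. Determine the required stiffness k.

816000 N/m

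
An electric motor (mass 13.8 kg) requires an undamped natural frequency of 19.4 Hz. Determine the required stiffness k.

ω_n = 2πf_n = 2π × 19.4 = 121.9 rad/s.
k = m·ω_n² = 13.8 × 121.9² = 13.8 × 14860 = 205000 N/m.

205000 N/m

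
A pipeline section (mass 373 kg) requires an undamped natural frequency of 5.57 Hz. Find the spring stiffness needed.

457000 N/m

ω_n = 2πf_n = 2π × 5.57 = 35.00 rad/s.
k = m·ω_n² = 373 × 35.00² = 373 × 1225 = 456900 N/m.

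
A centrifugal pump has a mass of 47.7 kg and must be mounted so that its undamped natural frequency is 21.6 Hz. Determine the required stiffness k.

ω_n = 2πf_n = 2π × 21.6 = 135.7 rad/s.
k = m·ω_n² = 47.7 × 135.7² = 47.7 × 18420 = 878600 N/m.

879000 N/m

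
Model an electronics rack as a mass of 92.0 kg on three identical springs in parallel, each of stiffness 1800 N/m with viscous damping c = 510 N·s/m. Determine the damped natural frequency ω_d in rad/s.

7.14 rad/s

Parallel springs add: k_eq = 3 × 1800 = 5400 N/m.
ω_n = √(k_eq/m) = √(5400/92.0) = 7.661 rad/s.
Critical damping c_c = 2√(k_eq·m) = 2√(5400 × 92.0) = 1410 N·s/m, so ζ = c/c_c = 510/1410 = 0.3618.
ω_d = ω_n√(1 − ζ²) = 7.661 × √(1 − 0.131) = 7.142 rad/s.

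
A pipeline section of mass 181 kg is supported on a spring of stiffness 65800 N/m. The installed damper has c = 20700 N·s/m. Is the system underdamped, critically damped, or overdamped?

c_c = 2√(k·m) = 6902 N·s/m; ζ = c/c_c = 20700/6902 = 3.00.
Since ζ > 1 the system is overdamped.

overdamped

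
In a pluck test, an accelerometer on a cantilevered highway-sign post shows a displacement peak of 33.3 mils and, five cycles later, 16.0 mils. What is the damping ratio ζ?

Logarithmic decrement δ = (1/n)·ln(x₀/x_n) = (1/5)·ln(33.3/16.0) = (1/5)·ln(2.081) = 0.1466.
ζ = δ/√(4π² + δ²) = 0.1466/√(39.48 + 0.0215) = 0.1466/6.285 = 0.02332.

0.0233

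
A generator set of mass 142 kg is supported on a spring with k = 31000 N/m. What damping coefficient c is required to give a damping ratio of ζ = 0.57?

2390 N·s/m

c_c = 2√(k·m) = 2√(31000 × 142) = 4196 N·s/m.
c = ζ·c_c = 0.57 × 4196 = 2392 N·s/m.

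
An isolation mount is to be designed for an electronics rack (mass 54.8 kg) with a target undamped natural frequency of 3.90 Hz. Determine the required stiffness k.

32900 N/m

ω_n = 2πf_n = 2π × 3.90 = 24.50 rad/s.
k = m·ω_n² = 54.8 × 24.50² = 54.8 × 600.5 = 32910 N/m.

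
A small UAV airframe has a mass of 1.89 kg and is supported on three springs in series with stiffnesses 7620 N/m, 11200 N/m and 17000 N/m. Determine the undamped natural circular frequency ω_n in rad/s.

Series springs: 1/k_eq = 1/7620 + 1/11200 + 1/17000 = 0.0002793, so k_eq = 3580 N/m.
ω_n = √(k_eq/m) = √(3580/1.89) = √1894 = 43.52 rad/s.

43.5 rad/s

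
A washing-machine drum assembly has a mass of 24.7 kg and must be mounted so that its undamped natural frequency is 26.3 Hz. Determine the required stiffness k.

674000 N/m

ω_n = 2πf_n = 2π × 26.3 = 165.2 rad/s.
k = m·ω_n² = 24.7 × 165.2² = 24.7 × 27310 = 674500 N/m.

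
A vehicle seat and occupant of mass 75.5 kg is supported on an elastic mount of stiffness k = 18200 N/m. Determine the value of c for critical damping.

c_c = 2√(k·m) = 2√(18200 × 75.5) = 2 × 1172 = 2344 N·s/m.

2340 N·s/m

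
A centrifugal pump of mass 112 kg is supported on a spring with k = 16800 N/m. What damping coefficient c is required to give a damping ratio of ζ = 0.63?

1730 N·s/m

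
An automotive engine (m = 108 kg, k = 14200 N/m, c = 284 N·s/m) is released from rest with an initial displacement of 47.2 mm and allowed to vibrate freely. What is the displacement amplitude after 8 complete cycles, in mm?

ζ = c/(2√(km)) = 284/(2√(14200 × 108)) = 284/2477 = 0.1147.
Logarithmic decrement δ = 2πζ/√(1 − ζ²) = 2π × 0.1147/√(1 − 0.0131) = 0.7252.
After n cycles, x_n/x₀ = e^(−nδ), so x_8 = 47.2 × e^(−8 × 0.7252) = 47.2 × 0.003022 = 0.1426 mm.

0.143 mm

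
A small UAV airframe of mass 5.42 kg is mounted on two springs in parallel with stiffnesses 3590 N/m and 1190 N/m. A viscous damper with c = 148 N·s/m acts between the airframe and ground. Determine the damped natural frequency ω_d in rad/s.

Parallel springs add: k_eq = 3590 + 1190 = 4780 N/m.
ω_n = √(k_eq/m) = √(4780/5.42) = 29.70 rad/s.
Critical damping c_c = 2√(k_eq·m) = 2√(4780 × 5.42) = 321.9 N·s/m, so ζ = c/c_c = 148/321.9 = 0.4597.
ω_d = ω_n√(1 − ζ²) = 29.70 × √(1 − 0.211) = 26.37 rad/s.

26.4 rad/s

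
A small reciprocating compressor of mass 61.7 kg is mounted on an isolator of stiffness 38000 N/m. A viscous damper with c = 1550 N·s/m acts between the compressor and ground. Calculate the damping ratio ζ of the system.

0.506

ω_n = √(k/m) = √(38000/61.7) = 24.82 rad/s.
Critical damping c_c = 2√(k·m) = 2√(38000 × 61.7) = 3062 N·s/m, so ζ = c/c_c = 1550/3062 = 0.5061.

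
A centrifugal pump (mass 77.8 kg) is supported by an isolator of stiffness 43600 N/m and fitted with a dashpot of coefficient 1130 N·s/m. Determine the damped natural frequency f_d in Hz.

3.59 Hz

ω_n = √(k/m) = √(43600/77.8) = 23.67 rad/s.
Critical damping c_c = 2√(k·m) = 2√(43600 × 77.8) = 3684 N·s/m, so ζ = c/c_c = 1130/3684 = 0.3068.
ω_d = ω_n√(1 − ζ²) = 23.67 × √(1 − 0.0941) = 22.53 rad/s.
f_d = ω_d/(2π) = 3.586 Hz.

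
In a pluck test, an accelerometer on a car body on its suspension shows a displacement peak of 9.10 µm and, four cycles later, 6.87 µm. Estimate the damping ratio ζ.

Logarithmic decrement δ = (1/n)·ln(x₀/x_n) = (1/4)·ln(9.10/6.87) = (1/4)·ln(1.325) = 0.07028.
ζ = δ/√(4π² + δ²) = 0.07028/√(39.48 + 0.00494) = 0.07028/6.284 = 0.01118.

0.0112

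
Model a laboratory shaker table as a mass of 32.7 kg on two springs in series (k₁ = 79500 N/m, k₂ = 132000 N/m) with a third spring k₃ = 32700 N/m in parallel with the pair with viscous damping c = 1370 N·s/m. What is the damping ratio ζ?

Series pair: k_s = k₁k₂/(k₁+k₂) = (79500)(132000)/(79500 + 132000) = 49620 N/m. In parallel with k₃: k_eq = 49620 + 32700 = 82320 N/m.
ω_n = √(k_eq/m) = √(82320/32.7) = 50.17 rad/s.
Critical damping c_c = 2√(k_eq·m) = 2√(82320 × 32.7) = 3281 N·s/m, so ζ = c/c_c = 1370/3281 = 0.4175.

0.418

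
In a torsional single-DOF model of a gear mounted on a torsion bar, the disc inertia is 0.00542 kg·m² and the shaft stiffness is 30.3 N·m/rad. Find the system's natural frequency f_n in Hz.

11.9 Hz

ω_n = √(k_t/J) = √(30.3/0.00542) = √5590 = 74.77 rad/s.
f_n = ω_n/(2π) = 74.77/6.283 = 11.90 Hz.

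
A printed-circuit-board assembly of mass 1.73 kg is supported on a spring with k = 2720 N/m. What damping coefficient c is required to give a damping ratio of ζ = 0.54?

c_c = 2√(k·m) = 2√(2720 × 1.73) = 137.2 N·s/m.
c = ζ·c_c = 0.54 × 137.2 = 74.09 N·s/m.

74.1 N·s/m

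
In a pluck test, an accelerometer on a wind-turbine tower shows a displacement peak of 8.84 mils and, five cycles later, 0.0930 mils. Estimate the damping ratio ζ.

0.143

Logarithmic decrement δ = (1/n)·ln(x₀/x_n) = (1/5)·ln(8.84/0.0930) = (1/5)·ln(95.05) = 0.9109.
ζ = δ/√(4π² + δ²) = 0.9109/√(39.48 + 0.830) = 0.9109/6.349 = 0.1435.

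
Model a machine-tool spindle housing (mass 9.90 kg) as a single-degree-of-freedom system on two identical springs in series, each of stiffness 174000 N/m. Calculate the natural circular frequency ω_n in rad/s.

93.7 rad/s

Series springs: 1/k_eq = 2/174000, so k_eq = 174000/2 = 87000 N/m.
ω_n = √(k_eq/m) = √(87000/9.90) = √8788 = 93.74 rad/s.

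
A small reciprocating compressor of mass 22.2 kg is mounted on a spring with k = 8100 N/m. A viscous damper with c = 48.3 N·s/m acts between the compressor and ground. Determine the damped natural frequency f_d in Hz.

ω_n = √(k/m) = √(8100/22.2) = 19.10 rad/s.
Critical damping c_c = 2√(k·m) = 2√(8100 × 22.2) = 848.1 N·s/m, so ζ = c/c_c = 48.3/848.1 = 0.05695.
ω_d = ω_n√(1 − ζ²) = 19.10 × √(1 − 0.00324) = 19.07 rad/s.
f_d = ω_d/(2π) = 3.035 Hz.

3.04 Hz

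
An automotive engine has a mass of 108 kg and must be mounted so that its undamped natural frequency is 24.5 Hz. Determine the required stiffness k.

ω_n = 2πf_n = 2π × 24.5 = 153.9 rad/s.
k = m·ω_n² = 108 × 153.9² = 108 × 23700 = 2559000 N/m.

2560000 N/m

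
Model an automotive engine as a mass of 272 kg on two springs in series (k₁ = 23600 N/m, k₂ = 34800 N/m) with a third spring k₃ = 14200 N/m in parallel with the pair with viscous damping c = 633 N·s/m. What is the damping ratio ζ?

Series pair: k_s = k₁k₂/(k₁+k₂) = (23600)(34800)/(23600 + 34800) = 14060 N/m. In parallel with k₃: k_eq = 14060 + 14200 = 28260 N/m.
ω_n = √(k_eq/m) = √(28260/272) = 10.19 rad/s.
Critical damping c_c = 2√(k_eq·m) = 2√(28260 × 272) = 5545 N·s/m, so ζ = c/c_c = 633/5545 = 0.1142.

0.114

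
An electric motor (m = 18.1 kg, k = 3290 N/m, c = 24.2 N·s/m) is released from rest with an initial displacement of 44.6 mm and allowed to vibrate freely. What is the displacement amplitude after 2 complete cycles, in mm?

ζ = c/(2√(km)) = 24.2/(2√(3290 × 18.1)) = 24.2/488.1 = 0.04958.
Logarithmic decrement δ = 2πζ/√(1 − ζ²) = 2π × 0.04958/√(1 − 0.00246) = 0.3119.
After n cycles, x_n/x₀ = e^(−nδ), so x_2 = 44.6 × e^(−2 × 0.3119) = 44.6 × 0.5359 = 23.90 mm.

23.9 mm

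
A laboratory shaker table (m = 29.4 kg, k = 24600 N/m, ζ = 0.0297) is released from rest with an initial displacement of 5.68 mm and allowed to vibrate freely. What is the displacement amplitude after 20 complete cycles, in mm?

Logarithmic decrement δ = 2πζ/√(1 − ζ²) = 2π × 0.02970/√(1 − 0.000882) = 0.1867.
After n cycles, x_n/x₀ = e^(−nδ), so x_20 = 5.68 × e^(−20 × 0.1867) = 5.68 × 0.02390 = 0.1358 mm.

0.136 mm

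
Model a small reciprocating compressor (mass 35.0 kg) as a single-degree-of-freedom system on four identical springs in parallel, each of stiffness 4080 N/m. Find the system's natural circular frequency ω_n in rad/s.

21.6 rad/s

Parallel springs add: k_eq = 4 × 4080 = 16320 N/m.
ω_n = √(k_eq/m) = √(16320/35.0) = √466.3 = 21.59 rad/s.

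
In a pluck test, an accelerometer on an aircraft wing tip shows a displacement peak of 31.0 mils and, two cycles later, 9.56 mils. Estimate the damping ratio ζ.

0.0932

Logarithmic decrement δ = (1/n)·ln(x₀/x_n) = (1/2)·ln(31.0/9.56) = (1/2)·ln(3.243) = 0.5882.
ζ = δ/√(4π² + δ²) = 0.5882/√(39.48 + 0.346) = 0.5882/6.311 = 0.09321.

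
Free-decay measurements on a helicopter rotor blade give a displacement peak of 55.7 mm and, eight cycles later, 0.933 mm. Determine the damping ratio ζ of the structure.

0.0811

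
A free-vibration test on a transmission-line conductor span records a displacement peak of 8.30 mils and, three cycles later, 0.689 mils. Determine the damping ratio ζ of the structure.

0.131

Logarithmic decrement δ = (1/n)·ln(x₀/x_n) = (1/3)·ln(8.30/0.689) = (1/3)·ln(12.05) = 0.8296.
ζ = δ/√(4π² + δ²) = 0.8296/√(39.48 + 0.688) = 0.8296/6.338 = 0.1309.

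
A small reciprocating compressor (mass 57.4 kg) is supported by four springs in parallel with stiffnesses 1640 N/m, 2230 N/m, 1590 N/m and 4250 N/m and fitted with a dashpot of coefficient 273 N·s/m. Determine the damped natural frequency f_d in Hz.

Parallel springs add: k_eq = 1640 + 2230 + 1590 + 4250 = 9710 N/m.
ω_n = √(k_eq/m) = √(9710/57.4) = 13.01 rad/s.
Critical damping c_c = 2√(k_eq·m) = 2√(9710 × 57.4) = 1493 N·s/m, so ζ = c/c_c = 273/1493 = 0.1828.
ω_d = ω_n√(1 − ζ²) = 13.01 × √(1 − 0.0334) = 12.79 rad/s.
f_d = ω_d/(2π) = 2.035 Hz.

2.04 Hz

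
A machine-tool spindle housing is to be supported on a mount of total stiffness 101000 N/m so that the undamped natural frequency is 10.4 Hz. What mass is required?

23.7 kg

ω_n = 2πf_n = 2π × 10.4 = 65.35 rad/s.
m = k/ω_n² = 101000/65.35² = 101000/4270 = 23.65 kg.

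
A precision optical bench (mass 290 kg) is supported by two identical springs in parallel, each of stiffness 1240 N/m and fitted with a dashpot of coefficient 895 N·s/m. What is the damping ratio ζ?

Parallel springs add: k_eq = 2 × 1240 = 2480 N/m.
ω_n = √(k_eq/m) = √(2480/290) = 2.924 rad/s.
Critical damping c_c = 2√(k_eq·m) = 2√(2480 × 290) = 1696 N·s/m, so ζ = c/c_c = 895/1696 = 0.5277.

0.528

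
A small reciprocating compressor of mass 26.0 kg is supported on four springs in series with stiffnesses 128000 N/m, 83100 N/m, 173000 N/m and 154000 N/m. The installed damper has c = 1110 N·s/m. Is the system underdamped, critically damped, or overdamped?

Series springs: 1/k_eq = 1/128000 + 1/83100 + 1/173000 + 1/154000 = 3.212×10^-5, so k_eq = 31130 N/m.
c_c = 2√(k_eq·m) = 1799 N·s/m; ζ = c/c_c = 1110/1799 = 0.617.
Since ζ < 1 the system is underdamped.

underdamped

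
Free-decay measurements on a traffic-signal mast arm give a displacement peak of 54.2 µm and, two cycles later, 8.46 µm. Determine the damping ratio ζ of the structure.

0.146

Logarithmic decrement δ = (1/n)·ln(x₀/x_n) = (1/2)·ln(54.2/8.46) = (1/2)·ln(6.407) = 0.9287.
ζ = δ/√(4π² + δ²) = 0.9287/√(39.48 + 0.862) = 0.9287/6.351 = 0.1462.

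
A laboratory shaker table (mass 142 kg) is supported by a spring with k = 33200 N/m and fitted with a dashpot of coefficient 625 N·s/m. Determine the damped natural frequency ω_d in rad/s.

15.1 rad/s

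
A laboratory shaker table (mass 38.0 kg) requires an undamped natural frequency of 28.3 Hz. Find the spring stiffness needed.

ω_n = 2πf_n = 2π × 28.3 = 177.8 rad/s.
k = m·ω_n² = 38.0 × 177.8² = 38.0 × 31620 = 1201000 N/m.

1200000 N/m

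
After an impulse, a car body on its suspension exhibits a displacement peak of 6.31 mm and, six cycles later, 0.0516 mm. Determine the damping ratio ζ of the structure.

0.126

Logarithmic decrement δ = (1/n)·ln(x₀/x_n) = (1/6)·ln(6.31/0.0516) = (1/6)·ln(122.3) = 0.8011.
ζ = δ/√(4π² + δ²) = 0.8011/√(39.48 + 0.642) = 0.8011/6.334 = 0.1265.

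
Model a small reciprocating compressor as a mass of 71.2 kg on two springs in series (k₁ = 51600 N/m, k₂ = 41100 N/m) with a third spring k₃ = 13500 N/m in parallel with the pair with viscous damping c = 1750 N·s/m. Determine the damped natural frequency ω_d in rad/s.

19.0 rad/s

Series pair: k_s = k₁k₂/(k₁+k₂) = (51600)(41100)/(51600 + 41100) = 22880 N/m. In parallel with k₃: k_eq = 22880 + 13500 = 36380 N/m.
ω_n = √(k_eq/m) = √(36380/71.2) = 22.60 rad/s.
Critical damping c_c = 2√(k_eq·m) = 2√(36380 × 71.2) = 3219 N·s/m, so ζ = c/c_c = 1750/3219 = 0.5437.
ω_d = ω_n√(1 − ζ²) = 22.60 × √(1 − 0.296) = 18.97 rad/s.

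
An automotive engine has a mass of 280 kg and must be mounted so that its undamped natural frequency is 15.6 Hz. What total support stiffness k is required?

2690000 N/m

ω_n = 2πf_n = 2π × 15.6 = 98.02 rad/s.
k = m·ω_n² = 280 × 98.02² = 280 × 9607 = 2690000 N/m.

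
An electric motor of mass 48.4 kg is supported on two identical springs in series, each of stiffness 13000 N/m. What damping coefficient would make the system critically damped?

Series springs: 1/k_eq = 2/13000, so k_eq = 13000/2 = 6500 N/m.
c_c = 2√(k_eq·m) = 2√(6500 × 48.4) = 2 × 560.9 = 1122 N·s/m.

1120 N·s/m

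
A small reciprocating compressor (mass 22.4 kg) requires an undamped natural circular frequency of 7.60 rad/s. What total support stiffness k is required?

1290 N/m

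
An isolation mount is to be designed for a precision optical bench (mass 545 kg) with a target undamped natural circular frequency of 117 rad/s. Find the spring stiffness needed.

k = m·ω_n² = 545 × 117.0² = 545 × 13690 = 7461000 N/m.

7460000 N/m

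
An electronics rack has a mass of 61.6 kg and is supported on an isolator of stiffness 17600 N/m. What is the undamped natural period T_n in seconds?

ω_n = √(k/m) = √(17600/61.6) = √285.7 = 16.90 rad/s.
T_n = 2π/ω_n = 6.283/16.90 = 0.3717 s.

0.372 s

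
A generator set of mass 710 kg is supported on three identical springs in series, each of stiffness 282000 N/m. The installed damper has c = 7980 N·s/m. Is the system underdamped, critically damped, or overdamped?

underdamped

Series springs: 1/k_eq = 3/282000, so k_eq = 282000/3 = 94000 N/m.
c_c = 2√(k_eq·m) = 16340 N·s/m; ζ = c/c_c = 7980/16340 = 0.488.
Since ζ < 1 the system is underdamped.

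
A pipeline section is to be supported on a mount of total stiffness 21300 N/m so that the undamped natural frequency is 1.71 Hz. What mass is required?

185 kg

ω_n = 2πf_n = 2π × 1.71 = 10.74 rad/s.
m = k/ω_n² = 21300/10.74² = 21300/115.4 = 184.5 kg.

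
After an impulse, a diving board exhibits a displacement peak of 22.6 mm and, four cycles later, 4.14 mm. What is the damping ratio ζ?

0.0674

Logarithmic decrement δ = (1/n)·ln(x₀/x_n) = (1/4)·ln(22.6/4.14) = (1/4)·ln(5.459) = 0.4243.
ζ = δ/√(4π² + δ²) = 0.4243/√(39.48 + 0.180) = 0.4243/6.297 = 0.06738.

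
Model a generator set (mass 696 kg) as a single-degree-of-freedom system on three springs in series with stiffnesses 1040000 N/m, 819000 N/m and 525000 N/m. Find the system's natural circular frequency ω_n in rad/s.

18.7 rad/s

Series springs: 1/k_eq = 1/1040000 + 1/819000 + 1/525000 = 4.087×10^-6, so k_eq = 244700 N/m.
ω_n = √(k_eq/m) = √(244700/696) = √351.5 = 18.75 rad/s.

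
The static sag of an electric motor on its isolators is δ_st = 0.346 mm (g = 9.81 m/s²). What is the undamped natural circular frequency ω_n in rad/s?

168 rad/s

ω_n = √(g/δ_st) = √(9.81/0.000346) = √28350 = 168.4 rad/s.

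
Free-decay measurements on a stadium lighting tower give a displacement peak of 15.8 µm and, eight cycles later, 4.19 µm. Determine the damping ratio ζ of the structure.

0.0264

Logarithmic decrement δ = (1/n)·ln(x₀/x_n) = (1/8)·ln(15.8/4.19) = (1/8)·ln(3.771) = 0.1659.
ζ = δ/√(4π² + δ²) = 0.1659/√(39.48 + 0.0275) = 0.1659/6.285 = 0.02640.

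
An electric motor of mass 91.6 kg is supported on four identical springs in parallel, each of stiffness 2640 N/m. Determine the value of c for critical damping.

Parallel springs add: k_eq = 4 × 2640 = 10560 N/m.
c_c = 2√(k_eq·m) = 2√(10560 × 91.6) = 2 × 983.5 = 1967 N·s/m.

1970 N·s/m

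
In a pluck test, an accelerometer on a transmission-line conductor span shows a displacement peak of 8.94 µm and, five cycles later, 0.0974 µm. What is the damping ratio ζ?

Logarithmic decrement δ = (1/n)·ln(x₀/x_n) = (1/5)·ln(8.94/0.0974) = (1/5)·ln(91.79) = 0.9039.
ζ = δ/√(4π² + δ²) = 0.9039/√(39.48 + 0.817) = 0.9039/6.348 = 0.1424.

0.142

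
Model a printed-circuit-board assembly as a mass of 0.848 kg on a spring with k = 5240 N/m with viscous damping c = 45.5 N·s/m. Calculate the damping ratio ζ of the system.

ω_n = √(k/m) = √(5240/0.848) = 78.61 rad/s.
Critical damping c_c = 2√(k·m) = 2√(5240 × 0.848) = 133.3 N·s/m, so ζ = c/c_c = 45.5/133.3 = 0.3413.

0.341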